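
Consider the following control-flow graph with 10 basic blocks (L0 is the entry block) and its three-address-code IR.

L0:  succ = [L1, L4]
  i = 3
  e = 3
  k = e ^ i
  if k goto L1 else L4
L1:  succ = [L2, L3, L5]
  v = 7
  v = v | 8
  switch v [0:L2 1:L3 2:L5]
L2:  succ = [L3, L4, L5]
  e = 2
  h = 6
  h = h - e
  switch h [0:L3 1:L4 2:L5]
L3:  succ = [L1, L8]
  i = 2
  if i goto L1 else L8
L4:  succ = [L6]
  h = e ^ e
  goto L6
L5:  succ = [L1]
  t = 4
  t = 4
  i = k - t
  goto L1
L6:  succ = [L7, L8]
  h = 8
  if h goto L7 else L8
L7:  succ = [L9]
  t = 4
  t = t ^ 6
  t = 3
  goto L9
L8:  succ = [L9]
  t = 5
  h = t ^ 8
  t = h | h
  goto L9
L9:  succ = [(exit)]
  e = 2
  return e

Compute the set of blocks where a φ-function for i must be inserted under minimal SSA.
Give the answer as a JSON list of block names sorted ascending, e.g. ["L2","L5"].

Answer: ["L1", "L4", "L8", "L9"]

Analysis:
idom tree: L1←L0 L2←L1 L3←L1 L4←L0 L5←L1 L6←L4 L7←L6 L8←L0 L9←L0
Join-block Dom:
  L1: preds {L0,L3,L5}: {L0} ∩ {L0,L1,L3} ∩ {L0,L1,L5} = {L0}; idom=L0
  L3: preds {L1,L2}: {L0,L1} ∩ {L0,L1,L2} = {L0,L1}; idom=L1
  L4: preds {L0,L2}: {L0} ∩ {L0,L1,L2} = {L0}; idom=L0
  L5: preds {L1,L2}: {L0,L1} ∩ {L0,L1,L2} = {L0,L1}; idom=L1
  L8: preds {L3,L6}: {L0,L1,L3} ∩ {L0,L4,L6} = {L0}; idom=L0
  L9: preds {L7,L8}: {L0,L4,L6,L7} ∩ {L0,L8} = {L0}; idom=L0

DF derivation:
  join L1 pred L0: · stop@L0
  join L1 pred L3: L3→L1 stop@L0
  join L1 pred L5: L5→L1 stop@L0
  join L3 pred L1: · stop@L1
  join L3 pred L2: L2 stop@L1
  join L4 pred L0: · stop@L0
  join L4 pred L2: L2→L1 stop@L0
  join L5 pred L1: · stop@L1
  join L5 pred L2: L2 stop@L1
  join L8 pred L3: L3→L1 stop@L0
  join L8 pred L6: L6→L4 stop@L0
  join L9 pred L7: L7→L6→L4 stop@L0
  join L9 pred L8: L8 stop@L0
  L0 → ∅
  L1 → {L1,L4,L8}
  L2 → {L3,L4,L5}
  L3 → {L1,L8}
  L4 → {L8,L9}
  L5 → {L1}
  L6 → {L8,L9}
  L7 → {L9}
  L8 → {L9}
  L9 → ∅

φ for i: defs {L0,L3,L5}
  DF⁺ = {L1,L4,L8,L9}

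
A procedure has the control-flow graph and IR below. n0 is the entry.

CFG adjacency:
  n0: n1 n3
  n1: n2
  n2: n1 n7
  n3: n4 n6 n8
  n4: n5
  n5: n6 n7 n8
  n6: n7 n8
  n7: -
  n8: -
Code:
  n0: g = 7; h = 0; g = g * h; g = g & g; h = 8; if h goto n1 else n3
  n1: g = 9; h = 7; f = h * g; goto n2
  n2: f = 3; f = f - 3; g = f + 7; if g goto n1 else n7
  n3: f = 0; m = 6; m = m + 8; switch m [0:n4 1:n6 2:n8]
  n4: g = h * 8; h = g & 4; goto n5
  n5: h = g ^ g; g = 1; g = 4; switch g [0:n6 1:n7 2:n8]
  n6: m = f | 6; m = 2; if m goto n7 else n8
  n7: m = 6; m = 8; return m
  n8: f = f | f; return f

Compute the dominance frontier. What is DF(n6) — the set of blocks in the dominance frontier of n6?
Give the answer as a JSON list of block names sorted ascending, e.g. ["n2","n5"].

idom tree: n1←n0 n2←n1 n3←n0 n4←n3 n5←n4 n6←n3 n7←n0 n8←n3
Dom at joins:
  n1: preds {n0,n2}: {n0} ∩ {n0,n1,n2} = {n0}; idom=n0
  n6: preds {n3,n5}: {n0,n3} ∩ {n0,n3,n4,n5} = {n0,n3}; idom=n3
  n7: preds {n2,n5,n6}: {n0,n1,n2} ∩ {n0,n3,n4,n5} ∩ {n0,n3,n6} = {n0}; idom=n0
  n8: preds {n3,n5,n6}: {n0,n3} ∩ {n0,n3,n4,n5} ∩ {n0,n3,n6} = {n0,n3}; idom=n3

DF walk-up:
  n1←n0: walk · to n0
  n1←n2: walk n2→n1 to n0
  n6←n3: walk · to n3
  n6←n5: walk n5→n4 to n3
  n7←n2: walk n2→n1 to n0
  n7←n5: walk n5→n4→n3 to n0
  n7←n6: walk n6→n3 to n0
  n8←n3: walk · to n3
  n8←n5: walk n5→n4 to n3
  n8←n6: walk n6 to n3
  n0 → ∅
  n1 → {n1,n7}
  n2 → {n1,n7}
  n3 → {n7}
  n4 → {n6,n7,n8}
  n5 → {n6,n7,n8}
  n6 → {n7,n8}
  n7 → ∅
  n8 → ∅

DF(n6) = ["n7", "n8"]

Answer: ["n7", "n8"]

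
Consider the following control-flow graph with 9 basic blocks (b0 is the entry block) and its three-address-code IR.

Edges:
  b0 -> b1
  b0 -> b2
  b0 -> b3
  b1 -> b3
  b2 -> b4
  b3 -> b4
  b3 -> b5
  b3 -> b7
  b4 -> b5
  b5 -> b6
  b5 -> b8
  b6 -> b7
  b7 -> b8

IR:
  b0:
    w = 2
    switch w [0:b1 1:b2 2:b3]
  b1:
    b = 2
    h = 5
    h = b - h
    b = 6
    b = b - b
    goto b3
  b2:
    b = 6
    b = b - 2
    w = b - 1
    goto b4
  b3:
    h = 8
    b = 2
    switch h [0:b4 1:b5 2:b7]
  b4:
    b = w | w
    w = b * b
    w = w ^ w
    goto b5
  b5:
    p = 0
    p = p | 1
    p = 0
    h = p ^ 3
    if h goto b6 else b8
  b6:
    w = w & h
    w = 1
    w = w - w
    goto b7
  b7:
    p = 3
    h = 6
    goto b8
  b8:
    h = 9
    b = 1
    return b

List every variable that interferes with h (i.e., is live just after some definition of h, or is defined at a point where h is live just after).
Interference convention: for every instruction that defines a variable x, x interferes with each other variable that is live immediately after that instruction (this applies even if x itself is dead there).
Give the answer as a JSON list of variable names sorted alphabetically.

def/use:
  b0: {w} / ∅
  b1: {b,h} / ∅
  b2: {b,w} / ∅
  b3: {b,h} / ∅
  b4: {b,w} / {w}
  b5: {h,p} / ∅
  b6: {w} / {h,w}
  b7: {h,p} / ∅
  b8: {b,h} / ∅

Liveness:
  b0 li=∅ lo={w}
  b1 li={w} lo={w}
  b2 li=∅ lo={w}
  b3 li={w} lo={w}
  b4 li={w} lo={w}
  b5 li={w} lo={h,w}
  b6 li={h,w} lo=∅
  b7 li=∅ lo=∅
  b8 li=∅ lo=∅

Interference:
  b: {h,w}
  h: {b,w}
  p: {w}
  w: {b,h,p}

N(h) = ["b", "w"]

Answer: ["b", "w"]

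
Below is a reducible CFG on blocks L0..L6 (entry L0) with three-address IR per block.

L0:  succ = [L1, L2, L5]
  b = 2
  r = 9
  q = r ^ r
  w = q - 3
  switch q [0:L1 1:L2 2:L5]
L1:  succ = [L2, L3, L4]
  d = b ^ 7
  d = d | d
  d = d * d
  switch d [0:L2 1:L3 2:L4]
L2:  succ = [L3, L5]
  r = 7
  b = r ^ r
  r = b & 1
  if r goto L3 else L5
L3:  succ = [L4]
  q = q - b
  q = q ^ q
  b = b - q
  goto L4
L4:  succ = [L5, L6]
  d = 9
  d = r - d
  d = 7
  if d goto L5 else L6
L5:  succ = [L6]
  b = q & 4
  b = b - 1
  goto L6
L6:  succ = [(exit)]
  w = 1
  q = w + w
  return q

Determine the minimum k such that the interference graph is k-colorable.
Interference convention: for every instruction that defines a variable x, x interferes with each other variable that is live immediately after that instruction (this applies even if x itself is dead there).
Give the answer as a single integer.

Answer: 4

Analysis:
Per-block:
  L0: def={b,q,r,w} ue=∅
  L1: def={d} ue={b}
  L2: def={b,r} ue=∅
  L3: def={b,q} ue={b,q}
  L4: def={d} ue={r}
  L5: def={b} ue={q}
  L6: def={q,w} ue=∅

Liveness:
  L0: in=∅ out={b,q,r}
  L1: in={b,q,r} out={b,q,r}
  L2: in={q} out={b,q,r}
  L3: in={b,q,r} out={q,r}
  L4: in={q,r} out={q}
  L5: in={q} out=∅
  L6: in=∅ out=∅

Interfere edges:
  b — {d,q,r,w}
  d — {b,q,r}
  q — {b,d,r,w}
  r — {b,d,q,w}
  w — {b,q,r}

Registers:
  lower bound: {b,d,q,r} mutually conflict ⇒ χ ≥ 4
  4-colouring: R0={b}  R1={q}  R2={r}  R3={d,w}
  χ = 4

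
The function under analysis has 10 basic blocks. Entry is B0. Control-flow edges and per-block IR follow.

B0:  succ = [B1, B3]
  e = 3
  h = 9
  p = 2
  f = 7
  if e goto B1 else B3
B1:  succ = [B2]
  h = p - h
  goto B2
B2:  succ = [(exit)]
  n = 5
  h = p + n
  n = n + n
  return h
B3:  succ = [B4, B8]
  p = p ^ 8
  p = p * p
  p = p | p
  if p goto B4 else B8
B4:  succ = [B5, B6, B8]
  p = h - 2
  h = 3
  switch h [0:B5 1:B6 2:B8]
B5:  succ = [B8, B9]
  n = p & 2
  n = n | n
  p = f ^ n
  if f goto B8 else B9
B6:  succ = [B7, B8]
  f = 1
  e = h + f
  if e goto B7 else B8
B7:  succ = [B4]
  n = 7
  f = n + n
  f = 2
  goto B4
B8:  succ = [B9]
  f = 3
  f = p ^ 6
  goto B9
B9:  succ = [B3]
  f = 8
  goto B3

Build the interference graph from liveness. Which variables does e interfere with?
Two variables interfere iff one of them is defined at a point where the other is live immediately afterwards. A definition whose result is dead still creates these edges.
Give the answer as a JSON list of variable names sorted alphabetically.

Answer: ["f", "h", "p"]

Analysis:
Block summaries:
  B0: def={e,f,h,p} ue=∅
  B1: def={h} ue={h,p}
  B2: def={h,n} ue={p}
  B3: def={p} ue={p}
  B4: def={h,p} ue={h}
  B5: def={n,p} ue={f,p}
  B6: def={e,f} ue={h}
  B7: def={f,n} ue=∅
  B8: def={f} ue={p}
  B9: def={f} ue=∅

Liveness:
  live B0: ∅→{f,h,p}
  live B1: {h,p}→{p}
  live B2: {p}→∅
  live B3: {f,h,p}→{f,h,p}
  live B4: {f,h}→{f,h,p}
  live B5: {f,h,p}→{h,p}
  live B6: {h,p}→{h,p}
  live B7: {h}→{f,h}
  live B8: {h,p}→{h,p}
  live B9: {h,p}→{f,h,p}

Interference:
  e: {f,h,p}
  f: {e,h,n,p}
  h: {e,f,n,p}
  n: {f,h,p}
  p: {e,f,h,n}

N(e) = ["f", "h", "p"]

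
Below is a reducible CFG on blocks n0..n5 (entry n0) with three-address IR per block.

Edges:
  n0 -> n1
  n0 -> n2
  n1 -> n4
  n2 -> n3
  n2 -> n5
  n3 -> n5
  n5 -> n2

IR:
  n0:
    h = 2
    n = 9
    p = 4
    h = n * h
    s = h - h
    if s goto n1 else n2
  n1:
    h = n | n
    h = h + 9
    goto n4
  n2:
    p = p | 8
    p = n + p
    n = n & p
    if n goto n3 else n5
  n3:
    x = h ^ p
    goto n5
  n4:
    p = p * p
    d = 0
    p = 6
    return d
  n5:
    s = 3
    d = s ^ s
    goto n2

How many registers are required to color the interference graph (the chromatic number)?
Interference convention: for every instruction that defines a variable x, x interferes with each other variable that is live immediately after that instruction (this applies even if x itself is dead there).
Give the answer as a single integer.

def/use:
  n0: def={h,n,p,s} ue=∅
  n1: def={h} ue={n}
  n2: def={n,p} ue={n,p}
  n3: def={x} ue={h,p}
  n4: def={d,p} ue={p}
  n5: def={d,s} ue=∅

Liveness:
  live n0: ∅→{h,n,p}
  live n1: {n,p}→{p}
  live n2: {h,n,p}→{h,n,p}
  live n3: {h,n,p}→{h,n,p}
  live n4: {p}→∅
  live n5: {h,n,p}→{h,n,p}

Interfere edges:
  d — {h,n,p}
  h — {d,n,p,s,x}
  n — {d,h,p,s,x}
  p — {d,h,n,s,x}
  s — {h,n,p}
  x — {h,n,p}

Chromatic number:
  {d,h,n,p} pairwise interfere (4-clique) ⇒ χ ≥ 4
  assign d→R3 h→R0 n→R1 p→R2 s→R3 x→R3 — no edge inside a register ⇒ χ ≤ 4
  χ = 4

Answer: 4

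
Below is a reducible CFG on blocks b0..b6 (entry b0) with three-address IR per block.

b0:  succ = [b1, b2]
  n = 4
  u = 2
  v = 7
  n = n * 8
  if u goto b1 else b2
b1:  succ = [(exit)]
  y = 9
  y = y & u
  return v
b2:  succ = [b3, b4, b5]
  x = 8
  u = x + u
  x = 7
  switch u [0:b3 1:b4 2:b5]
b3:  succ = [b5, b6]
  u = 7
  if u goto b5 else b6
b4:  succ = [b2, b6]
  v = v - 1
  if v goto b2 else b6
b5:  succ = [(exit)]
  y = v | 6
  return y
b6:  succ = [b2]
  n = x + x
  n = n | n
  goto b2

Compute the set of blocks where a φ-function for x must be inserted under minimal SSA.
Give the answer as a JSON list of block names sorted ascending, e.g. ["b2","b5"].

idom tree: b1←b0 b2←b0 b3←b2 b4←b2 b5←b2 b6←b2
Join-block Dom:
  b2: preds {b0,b4,b6}: {b0} ∩ {b0,b2,b4} ∩ {b0,b2,b6} = {b0}; idom=b0
  b5: preds {b2,b3}: {b0,b2} ∩ {b0,b2,b3} = {b0,b2}; idom=b2
  b6: preds {b3,b4}: {b0,b2,b3} ∩ {b0,b2,b4} = {b0,b2}; idom=b2

DF walk-up:
  join b2 pred b0: · stop@b0
  join b2 pred b4: b4→b2 stop@b0
  join b2 pred b6: b6→b2 stop@b0
  join b5 pred b2: · stop@b2
  join b5 pred b3: b3 stop@b2
  join b6 pred b3: b3 stop@b2
  join b6 pred b4: b4 stop@b2
  b0: DF=∅
  b1: DF=∅
  b2: DF={b2}
  b3: DF={b5,b6}
  b4: DF={b2,b6}
  b5: DF=∅
  b6: DF={b2}

φ for x: defs {b2}
  DF⁺ = {b2}

Answer: ["b2"]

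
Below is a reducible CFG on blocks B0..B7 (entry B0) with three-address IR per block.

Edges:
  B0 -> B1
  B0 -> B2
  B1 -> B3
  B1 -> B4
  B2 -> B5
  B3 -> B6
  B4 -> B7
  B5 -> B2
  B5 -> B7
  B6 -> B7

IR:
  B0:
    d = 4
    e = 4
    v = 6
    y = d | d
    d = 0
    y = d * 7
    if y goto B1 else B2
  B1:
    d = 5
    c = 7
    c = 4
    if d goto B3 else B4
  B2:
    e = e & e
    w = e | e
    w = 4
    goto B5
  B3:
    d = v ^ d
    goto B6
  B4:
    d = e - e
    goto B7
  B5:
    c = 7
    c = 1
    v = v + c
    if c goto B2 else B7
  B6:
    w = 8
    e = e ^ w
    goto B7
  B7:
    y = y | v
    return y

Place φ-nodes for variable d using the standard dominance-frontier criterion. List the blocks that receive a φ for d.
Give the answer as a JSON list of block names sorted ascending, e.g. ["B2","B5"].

Answer: ["B7"]

Working:
idom tree: B1←B0 B2←B0 B3←B1 B4←B1 B5←B2 B6←B3 B7←B0
Dom∩ at merges:
  B2: preds {B0,B5}: {B0} ∩ {B0,B2,B5} = {B0}; idom=B0
  B7: preds {B4,B5,B6}: {B0,B1,B4} ∩ {B0,B2,B5} ∩ {B0,B1,B3,B6} = {B0}; idom=B0

DF walk-up:
  join B2 pred B0: · stop@B0
  join B2 pred B5: B5→B2 stop@B0
  join B7 pred B4: B4→B1 stop@B0
  join B7 pred B5: B5→B2 stop@B0
  join B7 pred B6: B6→B3→B1 stop@B0
  DF(B0)=∅
  DF(B1)={B7}
  DF(B2)={B2,B7}
  DF(B3)={B7}
  DF(B4)={B7}
  DF(B5)={B2,B7}
  DF(B6)={B7}
  DF(B7)=∅

φ for d: defs {B0,B1,B3,B4}
  DF⁺ = {B7}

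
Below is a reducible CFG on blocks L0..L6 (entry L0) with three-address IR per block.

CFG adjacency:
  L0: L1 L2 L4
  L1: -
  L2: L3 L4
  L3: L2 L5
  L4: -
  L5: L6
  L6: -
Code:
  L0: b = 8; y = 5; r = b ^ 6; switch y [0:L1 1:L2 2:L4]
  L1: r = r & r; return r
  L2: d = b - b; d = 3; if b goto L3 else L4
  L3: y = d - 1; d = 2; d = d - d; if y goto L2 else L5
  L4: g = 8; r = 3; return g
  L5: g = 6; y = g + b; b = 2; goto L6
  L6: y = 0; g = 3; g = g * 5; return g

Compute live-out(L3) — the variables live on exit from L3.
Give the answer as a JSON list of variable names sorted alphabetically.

Answer: ["b"]

Working:
Per-block:
  L0 def {b,r,y} use ∅
  L1 def {r} use {r}
  L2 def {d} use {b}
  L3 def {d,y} use {d}
  L4 def {g,r} use ∅
  L5 def {b,g,y} use {b}
  L6 def {g,y} use ∅

Backward fixpoint:
  live L0: ∅→{b,r}
  live L1: {r}→∅
  live L2: {b}→{b,d}
  live L3: {b,d}→{b}
  live L4: ∅→∅
  live L5: {b}→∅
  live L6: ∅→∅

live-out(L3) = ["b"]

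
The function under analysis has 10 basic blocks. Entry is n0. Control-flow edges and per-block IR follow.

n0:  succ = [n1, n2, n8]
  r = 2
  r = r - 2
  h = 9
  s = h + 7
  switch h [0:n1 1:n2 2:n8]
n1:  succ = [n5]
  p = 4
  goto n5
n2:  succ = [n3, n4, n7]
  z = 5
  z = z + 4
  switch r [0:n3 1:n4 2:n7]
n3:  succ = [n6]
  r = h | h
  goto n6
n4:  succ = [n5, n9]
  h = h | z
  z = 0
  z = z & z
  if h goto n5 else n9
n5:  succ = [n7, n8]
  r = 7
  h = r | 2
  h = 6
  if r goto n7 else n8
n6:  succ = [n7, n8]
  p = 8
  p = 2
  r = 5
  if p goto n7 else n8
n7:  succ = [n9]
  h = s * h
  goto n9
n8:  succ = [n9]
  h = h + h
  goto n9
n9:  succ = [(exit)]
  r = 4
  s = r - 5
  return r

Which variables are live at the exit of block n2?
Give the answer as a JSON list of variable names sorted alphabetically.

Answer: ["h", "s", "z"]

Derivation:
Per-block:
  n0: {h,r,s} / ∅
  n1: {p} / ∅
  n2: {z} / {r}
  n3: {r} / {h}
  n4: {h,z} / {h,z}
  n5: {h,r} / ∅
  n6: {p,r} / ∅
  n7: {h} / {h,s}
  n8: {h} / {h}
  n9: {r,s} / ∅

Backward fixpoint:
  n0: in=∅ out={h,r,s}
  n1: in={s} out={s}
  n2: in={h,r,s} out={h,s,z}
  n3: in={h,s} out={h,s}
  n4: in={h,s,z} out={s}
  n5: in={s} out={h,s}
  n6: in={h,s} out={h,s}
  n7: in={h,s} out=∅
  n8: in={h} out=∅
  n9: in=∅ out=∅

live-out(n2) = ["h", "s", "z"]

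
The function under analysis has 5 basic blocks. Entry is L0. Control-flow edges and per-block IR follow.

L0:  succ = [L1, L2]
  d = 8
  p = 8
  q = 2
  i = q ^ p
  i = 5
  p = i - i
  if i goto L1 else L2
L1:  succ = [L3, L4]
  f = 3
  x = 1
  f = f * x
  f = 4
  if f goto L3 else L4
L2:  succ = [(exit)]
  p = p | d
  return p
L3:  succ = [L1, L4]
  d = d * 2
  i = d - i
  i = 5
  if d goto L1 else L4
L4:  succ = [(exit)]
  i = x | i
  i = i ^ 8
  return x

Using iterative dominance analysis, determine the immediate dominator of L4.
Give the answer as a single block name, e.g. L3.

idom tree: L1←L0 L2←L0 L3←L1 L4←L1
Dom∩ at merges:
  L1: preds {L0,L3}: {L0} ∩ {L0,L1,L3} = {L0}; idom=L0
  L4: preds {L1,L3}: {L0,L1} ∩ {L0,L1,L3} = {L0,L1}; idom=L1

idom(L4) = L1

Answer: L1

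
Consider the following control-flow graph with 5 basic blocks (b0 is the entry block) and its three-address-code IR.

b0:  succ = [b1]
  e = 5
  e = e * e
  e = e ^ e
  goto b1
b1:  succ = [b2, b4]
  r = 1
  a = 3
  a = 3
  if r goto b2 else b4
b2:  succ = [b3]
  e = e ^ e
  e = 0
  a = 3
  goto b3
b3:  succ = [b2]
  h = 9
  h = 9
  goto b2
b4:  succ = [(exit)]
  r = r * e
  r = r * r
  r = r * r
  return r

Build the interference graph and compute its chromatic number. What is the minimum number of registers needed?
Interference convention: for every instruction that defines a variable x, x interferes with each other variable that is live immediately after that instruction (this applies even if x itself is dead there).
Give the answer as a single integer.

def/use:
  b0 def {e} use ∅
  b1 def {a,r} use ∅
  b2 def {a,e} use {e}
  b3 def {h} use ∅
  b4 def {r} use {e,r}

Live sets:
  b0 li=∅ lo={e}
  b1 li={e} lo={e,r}
  b2 li={e} lo={e}
  b3 li={e} lo={e}
  b4 li={e,r} lo=∅

Interference:
  a: {e,r}
  e: {a,h,r}
  h: {e}
  r: {a,e}

Registers:
  clique {a,e,r} ⇒ need ≥ 3
  3-colouring: R0={e}  R1={a,h}  R2={r}
  χ = 3

Answer: 3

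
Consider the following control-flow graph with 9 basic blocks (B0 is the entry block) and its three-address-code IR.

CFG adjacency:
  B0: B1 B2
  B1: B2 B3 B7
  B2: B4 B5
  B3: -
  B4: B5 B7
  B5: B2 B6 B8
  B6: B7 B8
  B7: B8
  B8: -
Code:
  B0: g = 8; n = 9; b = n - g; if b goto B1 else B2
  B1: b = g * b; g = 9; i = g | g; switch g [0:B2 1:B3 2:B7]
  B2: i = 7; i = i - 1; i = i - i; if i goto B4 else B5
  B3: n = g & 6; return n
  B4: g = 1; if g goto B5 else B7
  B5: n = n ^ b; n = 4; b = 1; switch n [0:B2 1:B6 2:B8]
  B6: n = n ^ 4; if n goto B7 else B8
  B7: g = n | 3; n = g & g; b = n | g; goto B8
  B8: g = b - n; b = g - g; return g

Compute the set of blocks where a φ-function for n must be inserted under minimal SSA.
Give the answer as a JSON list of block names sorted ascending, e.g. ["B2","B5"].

Answer: ["B2", "B7", "B8"]

Derivation:
idom tree: B1←B0 B2←B0 B3←B1 B4←B2 B5←B2 B6←B5 B7←B0 B8←B0
Join-block Dom:
  B2: preds {B0,B1,B5}: {B0} ∩ {B0,B1} ∩ {B0,B2,B5} = {B0}; idom=B0
  B5: preds {B2,B4}: {B0,B2} ∩ {B0,B2,B4} = {B0,B2}; idom=B2
  B7: preds {B1,B4,B6}: {B0,B1} ∩ {B0,B2,B4} ∩ {B0,B2,B5,B6} = {B0}; idom=B0
  B8: preds {B5,B6,B7}: {B0,B2,B5} ∩ {B0,B2,B5,B6} ∩ {B0,B7} = {B0}; idom=B0

DF walk-up:
  join B2 pred B0: · stop@B0
  join B2 pred B1: B1 stop@B0
  join B2 pred B5: B5→B2 stop@B0
  join B5 pred B2: · stop@B2
  join B5 pred B4: B4 stop@B2
  join B7 pred B1: B1 stop@B0
  join B7 pred B4: B4→B2 stop@B0
  join B7 pred B6: B6→B5→B2 stop@B0
  join B8 pred B5: B5→B2 stop@B0
  join B8 pred B6: B6→B5→B2 stop@B0
  join B8 pred B7: B7 stop@B0
  B0: DF=∅
  B1: DF={B2,B7}
  B2: DF={B2,B7,B8}
  B3: DF=∅
  B4: DF={B5,B7}
  B5: DF={B2,B7,B8}
  B6: DF={B7,B8}
  B7: DF={B8}
  B8: DF=∅

φ for n: defs {B0,B3,B5,B6,B7}
  DF⁺ = {B2,B7,B8}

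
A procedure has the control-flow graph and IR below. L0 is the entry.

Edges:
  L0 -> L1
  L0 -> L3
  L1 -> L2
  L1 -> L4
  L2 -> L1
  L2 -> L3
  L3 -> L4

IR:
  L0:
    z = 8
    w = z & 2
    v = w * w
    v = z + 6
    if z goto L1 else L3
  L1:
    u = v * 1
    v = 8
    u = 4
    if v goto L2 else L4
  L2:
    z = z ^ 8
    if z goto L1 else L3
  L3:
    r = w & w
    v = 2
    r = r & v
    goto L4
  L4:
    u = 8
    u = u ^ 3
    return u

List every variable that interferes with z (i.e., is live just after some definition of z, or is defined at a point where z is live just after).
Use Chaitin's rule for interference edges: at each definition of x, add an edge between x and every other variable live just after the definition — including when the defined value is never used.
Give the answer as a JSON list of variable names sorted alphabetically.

Answer: ["u", "v", "w"]

Derivation:
Per-block:
  L0 def {v,w,z} use ∅
  L1 def {u,v} use {v}
  L2 def {z} use {z}
  L3 def {r,v} use {w}
  L4 def {u} use ∅

Liveness:
  live L0: ∅→{v,w,z}
  live L1: {v,w,z}→{v,w,z}
  live L2: {v,w,z}→{v,w,z}
  live L3: {w}→∅
  live L4: ∅→∅

Conflict graph:
  r — {v}
  u — {v,w,z}
  v — {r,u,w,z}
  w — {u,v,z}
  z — {u,v,w}

N(z) = ["u", "v", "w"]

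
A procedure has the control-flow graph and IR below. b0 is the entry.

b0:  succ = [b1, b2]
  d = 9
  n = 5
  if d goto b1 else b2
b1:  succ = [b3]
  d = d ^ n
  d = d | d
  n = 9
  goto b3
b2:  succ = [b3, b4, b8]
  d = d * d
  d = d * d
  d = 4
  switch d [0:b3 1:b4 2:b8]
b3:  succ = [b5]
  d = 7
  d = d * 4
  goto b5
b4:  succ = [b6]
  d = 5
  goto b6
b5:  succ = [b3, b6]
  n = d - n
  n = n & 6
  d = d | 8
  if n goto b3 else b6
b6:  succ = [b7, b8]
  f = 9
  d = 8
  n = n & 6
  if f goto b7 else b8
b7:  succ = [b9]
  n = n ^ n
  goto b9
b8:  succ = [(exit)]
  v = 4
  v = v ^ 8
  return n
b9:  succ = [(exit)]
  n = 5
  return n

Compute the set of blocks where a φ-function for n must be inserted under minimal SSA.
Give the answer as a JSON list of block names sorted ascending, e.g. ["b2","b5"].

idom tree: b1←b0 b2←b0 b3←b0 b4←b2 b5←b3 b6←b0 b7←b6 b8←b0 b9←b7
Dom∩ at merges:
  b3: preds {b1,b2,b5}: {b0,b1} ∩ {b0,b2} ∩ {b0,b3,b5} = {b0}; idom=b0
  b6: preds {b4,b5}: {b0,b2,b4} ∩ {b0,b3,b5} = {b0}; idom=b0
  b8: preds {b2,b6}: {b0,b2} ∩ {b0,b6} = {b0}; idom=b0

DF walk-up:
  b3←b1: walk b1 to b0
  b3←b2: walk b2 to b0
  b3←b5: walk b5→b3 to b0
  b6←b4: walk b4→b2 to b0
  b6←b5: walk b5→b3 to b0
  b8←b2: walk b2 to b0
  b8←b6: walk b6 to b0
  b0: DF=∅
  b1: DF={b3}
  b2: DF={b3,b6,b8}
  b3: DF={b3,b6}
  b4: DF={b6}
  b5: DF={b3,b6}
  b6: DF={b8}
  b7: DF=∅
  b8: DF=∅
  b9: DF=∅

φ for n: defs {b0,b1,b5,b6,b7,b9}
  DF⁺ = {b3,b6,b8}

Answer: ["b3", "b6", "b8"]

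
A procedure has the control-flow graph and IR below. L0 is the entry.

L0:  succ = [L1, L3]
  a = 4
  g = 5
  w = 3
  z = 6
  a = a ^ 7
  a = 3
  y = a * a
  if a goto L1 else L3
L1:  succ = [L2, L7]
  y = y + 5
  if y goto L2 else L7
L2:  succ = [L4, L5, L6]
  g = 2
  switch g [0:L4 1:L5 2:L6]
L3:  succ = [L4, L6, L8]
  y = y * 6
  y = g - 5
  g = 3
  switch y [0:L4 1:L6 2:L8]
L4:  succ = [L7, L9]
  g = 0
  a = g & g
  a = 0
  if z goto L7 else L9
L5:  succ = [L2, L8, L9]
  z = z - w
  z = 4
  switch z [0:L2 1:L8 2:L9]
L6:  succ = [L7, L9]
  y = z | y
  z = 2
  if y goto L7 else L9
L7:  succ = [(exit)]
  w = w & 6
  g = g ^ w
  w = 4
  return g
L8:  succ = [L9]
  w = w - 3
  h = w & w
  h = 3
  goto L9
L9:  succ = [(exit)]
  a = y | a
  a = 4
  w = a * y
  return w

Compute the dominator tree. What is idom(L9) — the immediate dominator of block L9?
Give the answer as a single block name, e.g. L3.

idom tree: L1←L0 L2←L1 L3←L0 L4←L0 L5←L2 L6←L0 L7←L0 L8←L0 L9←L0
Join-block Dom:
  L2: preds {L1,L5}: {L0,L1} ∩ {L0,L1,L2,L5} = {L0,L1}; idom=L1
  L4: preds {L2,L3}: {L0,L1,L2} ∩ {L0,L3} = {L0}; idom=L0
  L6: preds {L2,L3}: {L0,L1,L2} ∩ {L0,L3} = {L0}; idom=L0
  L7: preds {L1,L4,L6}: {L0,L1} ∩ {L0,L4} ∩ {L0,L6} = {L0}; idom=L0
  L8: preds {L3,L5}: {L0,L3} ∩ {L0,L1,L2,L5} = {L0}; idom=L0
  L9: preds {L4,L5,L6,L8}: {L0,L4} ∩ {L0,L1,L2,L5} ∩ {L0,L6} ∩ {L0,L8} = {L0}; idom=L0

idom(L9) = L0

Answer: L0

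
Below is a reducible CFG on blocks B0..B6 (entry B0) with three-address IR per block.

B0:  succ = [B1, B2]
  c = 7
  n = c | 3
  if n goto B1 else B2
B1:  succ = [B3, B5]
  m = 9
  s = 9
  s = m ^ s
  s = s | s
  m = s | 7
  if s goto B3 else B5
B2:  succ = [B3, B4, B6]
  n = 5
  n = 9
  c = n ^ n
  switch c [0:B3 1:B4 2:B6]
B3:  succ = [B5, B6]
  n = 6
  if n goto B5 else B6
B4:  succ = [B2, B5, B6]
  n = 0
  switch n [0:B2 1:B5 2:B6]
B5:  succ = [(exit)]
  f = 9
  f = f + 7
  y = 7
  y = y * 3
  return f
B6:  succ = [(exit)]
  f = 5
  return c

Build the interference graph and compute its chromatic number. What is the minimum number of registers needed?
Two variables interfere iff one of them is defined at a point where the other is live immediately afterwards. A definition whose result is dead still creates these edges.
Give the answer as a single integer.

def/use:
  B0 def {c,n} use ∅
  B1 def {m,s} use ∅
  B2 def {c,n} use ∅
  B3 def {n} use ∅
  B4 def {n} use ∅
  B5 def {f,y} use ∅
  B6 def {f} use {c}

Liveness:
  B0 li=∅ lo={c}
  B1 li={c} lo={c}
  B2 li=∅ lo={c}
  B3 li={c} lo={c}
  B4 li={c} lo={c}
  B5 li=∅ lo=∅
  B6 li={c} lo=∅

Interference:
  c: {f,m,n,s}
  f: {c,y}
  m: {c,s}
  n: {c}
  s: {c,m}
  y: {f}

Colouring:
  lower bound: {c,m,s} mutually conflict ⇒ χ ≥ 3
  3-colouring: c0={c,y}  c1={f,m,n}  c2={s}
  χ = 3

Answer: 3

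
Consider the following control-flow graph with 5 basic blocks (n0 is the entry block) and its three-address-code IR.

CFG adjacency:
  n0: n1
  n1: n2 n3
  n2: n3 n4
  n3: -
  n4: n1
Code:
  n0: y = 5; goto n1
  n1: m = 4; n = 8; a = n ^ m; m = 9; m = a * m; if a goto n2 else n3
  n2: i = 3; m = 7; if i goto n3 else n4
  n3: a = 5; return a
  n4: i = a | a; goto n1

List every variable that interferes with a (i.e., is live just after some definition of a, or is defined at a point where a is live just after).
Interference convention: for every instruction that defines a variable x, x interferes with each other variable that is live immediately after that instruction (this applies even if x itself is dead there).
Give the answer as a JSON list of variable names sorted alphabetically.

Answer: ["i", "m"]

Derivation:
Block summaries:
  n0 def {y} use ∅
  n1 def {a,m,n} use ∅
  n2 def {i,m} use ∅
  n3 def {a} use ∅
  n4 def {i} use {a}

Backward fixpoint:
  n0 li=∅ lo=∅
  n1 li=∅ lo={a}
  n2 li={a} lo={a}
  n3 li=∅ lo=∅
  n4 li={a} lo=∅

Conflict graph:
  a — {i,m}
  i — {a,m}
  m — {a,i,n}
  n — {m}
  y — ∅

N(a) = ["i", "m"]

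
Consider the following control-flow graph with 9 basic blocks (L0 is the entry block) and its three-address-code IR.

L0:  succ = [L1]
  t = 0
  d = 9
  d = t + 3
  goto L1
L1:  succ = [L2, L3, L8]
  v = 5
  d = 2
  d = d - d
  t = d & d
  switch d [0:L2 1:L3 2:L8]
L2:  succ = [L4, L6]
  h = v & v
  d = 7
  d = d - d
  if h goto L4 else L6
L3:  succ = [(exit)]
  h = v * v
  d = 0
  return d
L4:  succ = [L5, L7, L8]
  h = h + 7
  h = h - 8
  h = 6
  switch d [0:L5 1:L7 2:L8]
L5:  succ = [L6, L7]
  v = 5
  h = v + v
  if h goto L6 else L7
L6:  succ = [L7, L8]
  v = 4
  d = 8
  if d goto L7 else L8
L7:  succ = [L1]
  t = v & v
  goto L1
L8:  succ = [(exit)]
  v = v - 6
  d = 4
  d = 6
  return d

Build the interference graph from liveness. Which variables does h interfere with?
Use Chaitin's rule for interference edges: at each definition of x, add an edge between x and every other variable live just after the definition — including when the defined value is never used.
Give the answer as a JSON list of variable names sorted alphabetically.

Answer: ["d", "v"]

Working:
def/use:
  L0: def={d,t} ue=∅
  L1: def={d,t,v} ue=∅
  L2: def={d,h} ue={v}
  L3: def={d,h} ue={v}
  L4: def={h} ue={d,h}
  L5: def={h,v} ue=∅
  L6: def={d,v} ue=∅
  L7: def={t} ue={v}
  L8: def={d,v} ue={v}

Liveness:
  live L0: ∅→∅
  live L1: ∅→{v}
  live L2: {v}→{d,h,v}
  live L3: {v}→∅
  live L4: {d,h,v}→{v}
  live L5: ∅→{v}
  live L6: ∅→{v}
  live L7: {v}→∅
  live L8: {v}→∅

Conflict graph:
  d: {h,t,v}
  h: {d,v}
  t: {d,v}
  v: {d,h,t}

N(h) = ["d", "v"]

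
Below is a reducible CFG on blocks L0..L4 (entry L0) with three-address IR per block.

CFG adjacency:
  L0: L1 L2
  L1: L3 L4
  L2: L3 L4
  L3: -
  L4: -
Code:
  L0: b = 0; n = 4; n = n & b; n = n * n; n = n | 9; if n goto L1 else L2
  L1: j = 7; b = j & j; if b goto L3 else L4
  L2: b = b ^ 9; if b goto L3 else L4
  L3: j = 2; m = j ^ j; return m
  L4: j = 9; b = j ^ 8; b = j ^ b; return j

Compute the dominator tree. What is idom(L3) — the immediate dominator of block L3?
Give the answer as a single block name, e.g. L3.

Answer: L0

Working:
idom tree: L1←L0 L2←L0 L3←L0 L4←L0
Join-block Dom:
  L3: preds {L1,L2}: {L0,L1} ∩ {L0,L2} = {L0}; idom=L0
  L4: preds {L1,L2}: {L0,L1} ∩ {L0,L2} = {L0}; idom=L0

idom(L3) = L0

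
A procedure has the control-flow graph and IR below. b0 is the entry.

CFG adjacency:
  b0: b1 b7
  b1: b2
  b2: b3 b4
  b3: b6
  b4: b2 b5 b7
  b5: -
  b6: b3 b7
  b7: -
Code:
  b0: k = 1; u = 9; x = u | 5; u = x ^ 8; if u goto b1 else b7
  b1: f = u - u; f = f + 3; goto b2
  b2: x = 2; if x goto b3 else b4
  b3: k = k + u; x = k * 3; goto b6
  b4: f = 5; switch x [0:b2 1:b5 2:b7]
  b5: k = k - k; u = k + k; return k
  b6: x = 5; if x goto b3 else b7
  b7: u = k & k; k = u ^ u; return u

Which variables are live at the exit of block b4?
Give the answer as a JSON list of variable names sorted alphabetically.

def/use:
  b0 def {k,u,x} use ∅
  b1 def {f} use {u}
  b2 def {x} use ∅
  b3 def {k,x} use {k,u}
  b4 def {f} use {x}
  b5 def {k,u} use {k}
  b6 def {x} use ∅
  b7 def {k,u} use {k}

Backward fixpoint:
  b0 li=∅ lo={k,u}
  b1 li={k,u} lo={k,u}
  b2 li={k,u} lo={k,u,x}
  b3 li={k,u} lo={k,u}
  b4 li={k,u,x} lo={k,u}
  b5 li={k} lo=∅
  b6 li={k,u} lo={k,u}
  b7 li={k} lo=∅

live-out(b4) = ["k", "u"]

Answer: ["k", "u"]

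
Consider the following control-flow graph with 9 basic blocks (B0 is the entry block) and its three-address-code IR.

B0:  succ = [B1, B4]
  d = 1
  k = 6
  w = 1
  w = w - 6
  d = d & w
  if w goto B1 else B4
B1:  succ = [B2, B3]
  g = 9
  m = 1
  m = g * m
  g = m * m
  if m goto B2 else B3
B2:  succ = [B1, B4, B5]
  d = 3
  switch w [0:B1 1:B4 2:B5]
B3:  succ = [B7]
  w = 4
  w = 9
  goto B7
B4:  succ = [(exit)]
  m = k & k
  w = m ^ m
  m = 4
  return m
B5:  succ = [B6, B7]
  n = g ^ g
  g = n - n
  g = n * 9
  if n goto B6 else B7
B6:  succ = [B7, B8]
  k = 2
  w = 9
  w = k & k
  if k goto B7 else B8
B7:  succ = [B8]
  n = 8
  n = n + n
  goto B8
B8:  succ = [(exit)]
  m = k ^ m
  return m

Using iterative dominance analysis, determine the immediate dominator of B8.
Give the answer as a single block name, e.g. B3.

Answer: B1

Working:
idom tree: B1←B0 B2←B1 B3←B1 B4←B0 B5←B2 B6←B5 B7←B1 B8←B1
Dom at joins:
  B1: preds {B0,B2}: {B0} ∩ {B0,B1,B2} = {B0}; idom=B0
  B4: preds {B0,B2}: {B0} ∩ {B0,B1,B2} = {B0}; idom=B0
  B7: preds {B3,B5,B6}: {B0,B1,B3} ∩ {B0,B1,B2,B5} ∩ {B0,B1,B2,B5,B6} = {B0,B1}; idom=B1
  B8: preds {B6,B7}: {B0,B1,B2,B5,B6} ∩ {B0,B1,B7} = {B0,B1}; idom=B1

idom(B8) = B1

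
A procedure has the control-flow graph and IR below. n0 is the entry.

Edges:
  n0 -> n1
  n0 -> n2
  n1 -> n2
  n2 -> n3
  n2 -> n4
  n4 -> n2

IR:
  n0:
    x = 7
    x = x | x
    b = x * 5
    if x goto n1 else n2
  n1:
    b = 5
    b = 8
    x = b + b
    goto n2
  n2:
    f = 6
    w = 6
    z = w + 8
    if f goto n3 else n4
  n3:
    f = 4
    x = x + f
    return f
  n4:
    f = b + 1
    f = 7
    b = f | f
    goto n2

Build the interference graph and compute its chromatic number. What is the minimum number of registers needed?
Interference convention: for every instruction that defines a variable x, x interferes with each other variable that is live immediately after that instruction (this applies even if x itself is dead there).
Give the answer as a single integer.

Per-block:
  n0: def={b,x} ue=∅
  n1: def={b,x} ue=∅
  n2: def={f,w,z} ue=∅
  n3: def={f,x} ue={x}
  n4: def={b,f} ue={b}

Backward fixpoint:
  live n0: ∅→{b,x}
  live n1: ∅→{b,x}
  live n2: {b,x}→{b,x}
  live n3: {x}→∅
  live n4: {b,x}→{b,x}

Interfere edges:
  b: {f,w,x,z}
  f: {b,w,x,z}
  w: {b,f,x}
  x: {b,f,w,z}
  z: {b,f,x}

Registers:
  lower bound: {b,f,w,x} mutually conflict ⇒ χ ≥ 4
  4-colouring: c0={b}  c1={f}  c2={x}  c3={w,z}
  χ = 4

Answer: 4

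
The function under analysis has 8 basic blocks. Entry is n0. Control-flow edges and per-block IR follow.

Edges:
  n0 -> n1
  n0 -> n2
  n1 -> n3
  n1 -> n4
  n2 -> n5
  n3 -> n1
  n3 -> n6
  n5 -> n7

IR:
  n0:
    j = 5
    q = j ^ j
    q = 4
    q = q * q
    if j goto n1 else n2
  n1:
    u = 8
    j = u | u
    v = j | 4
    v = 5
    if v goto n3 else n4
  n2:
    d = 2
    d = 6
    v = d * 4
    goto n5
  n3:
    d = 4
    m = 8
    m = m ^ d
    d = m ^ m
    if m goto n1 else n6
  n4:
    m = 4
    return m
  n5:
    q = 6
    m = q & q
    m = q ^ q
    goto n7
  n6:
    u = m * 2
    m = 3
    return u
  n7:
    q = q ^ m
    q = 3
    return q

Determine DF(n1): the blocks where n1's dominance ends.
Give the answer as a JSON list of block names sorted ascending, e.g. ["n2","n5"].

idom tree: n1←n0 n2←n0 n3←n1 n4←n1 n5←n2 n6←n3 n7←n5
Dom at joins:
  n1: preds {n0,n3}: {n0} ∩ {n0,n1,n3} = {n0}; idom=n0

DF walk-up:
  n1←n0: walk · to n0
  n1←n3: walk n3→n1 to n0
  n0 → ∅
  n1 → {n1}
  n2 → ∅
  n3 → {n1}
  n4 → ∅
  n5 → ∅
  n6 → ∅
  n7 → ∅

DF(n1) = ["n1"]

Answer: ["n1"]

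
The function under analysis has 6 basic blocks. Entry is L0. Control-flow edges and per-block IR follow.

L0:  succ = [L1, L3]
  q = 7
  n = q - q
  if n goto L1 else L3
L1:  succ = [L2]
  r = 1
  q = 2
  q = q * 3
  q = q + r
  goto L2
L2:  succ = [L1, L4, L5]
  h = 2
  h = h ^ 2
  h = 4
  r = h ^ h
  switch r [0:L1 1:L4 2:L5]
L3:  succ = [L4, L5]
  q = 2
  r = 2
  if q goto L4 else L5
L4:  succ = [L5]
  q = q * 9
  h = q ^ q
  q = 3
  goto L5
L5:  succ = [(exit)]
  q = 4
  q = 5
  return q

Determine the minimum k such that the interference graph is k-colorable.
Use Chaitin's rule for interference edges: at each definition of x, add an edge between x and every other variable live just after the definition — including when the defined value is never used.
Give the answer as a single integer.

Block summaries:
  L0: {n,q} / ∅
  L1: {q,r} / ∅
  L2: {h,r} / ∅
  L3: {q,r} / ∅
  L4: {h,q} / {q}
  L5: {q} / ∅

Live sets:
  live L0: ∅→∅
  live L1: ∅→{q}
  live L2: {q}→{q}
  live L3: ∅→{q}
  live L4: {q}→∅
  live L5: ∅→∅

Interference:
  h — {q}
  n — ∅
  q — {h,r}
  r — {q}

Chromatic number:
  lower bound: {h,q} mutually conflict ⇒ χ ≥ 2
  assign h→c1 n→c0 q→c0 r→c1 — no edge inside a register ⇒ χ ≤ 2
  χ = 2

Answer: 2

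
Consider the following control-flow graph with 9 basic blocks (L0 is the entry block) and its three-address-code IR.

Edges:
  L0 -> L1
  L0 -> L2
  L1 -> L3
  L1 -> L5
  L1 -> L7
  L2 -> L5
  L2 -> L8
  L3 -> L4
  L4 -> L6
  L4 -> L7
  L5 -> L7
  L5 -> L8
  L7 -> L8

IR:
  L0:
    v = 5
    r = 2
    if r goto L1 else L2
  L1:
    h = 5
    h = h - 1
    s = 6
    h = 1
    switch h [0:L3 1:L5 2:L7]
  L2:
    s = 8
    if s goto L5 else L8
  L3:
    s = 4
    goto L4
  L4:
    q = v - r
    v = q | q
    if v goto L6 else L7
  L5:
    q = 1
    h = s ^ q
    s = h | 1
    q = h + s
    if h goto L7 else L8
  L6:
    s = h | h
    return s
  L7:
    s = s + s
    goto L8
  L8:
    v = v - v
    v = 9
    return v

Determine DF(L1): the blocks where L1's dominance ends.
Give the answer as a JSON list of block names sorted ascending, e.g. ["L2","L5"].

Answer: ["L5", "L7"]

Analysis:
idom tree: L1←L0 L2←L0 L3←L1 L4←L3 L5←L0 L6←L4 L7←L0 L8←L0
Dom at joins:
  L5: preds {L1,L2}: {L0,L1} ∩ {L0,L2} = {L0}; idom=L0
  L7: preds {L1,L4,L5}: {L0,L1} ∩ {L0,L1,L3,L4} ∩ {L0,L5} = {L0}; idom=L0
  L8: preds {L2,L5,L7}: {L0,L2} ∩ {L0,L5} ∩ {L0,L7} = {L0}; idom=L0

DF walk-up:
  join L5 pred L1: L1 stop@L0
  join L5 pred L2: L2 stop@L0
  join L7 pred L1: L1 stop@L0
  join L7 pred L4: L4→L3→L1 stop@L0
  join L7 pred L5: L5 stop@L0
  join L8 pred L2: L2 stop@L0
  join L8 pred L5: L5 stop@L0
  join L8 pred L7: L7 stop@L0
  DF(L0)=∅
  DF(L1)={L5,L7}
  DF(L2)={L5,L8}
  DF(L3)={L7}
  DF(L4)={L7}
  DF(L5)={L7,L8}
  DF(L6)=∅
  DF(L7)={L8}
  DF(L8)=∅

DF(L1) = ["L5", "L7"]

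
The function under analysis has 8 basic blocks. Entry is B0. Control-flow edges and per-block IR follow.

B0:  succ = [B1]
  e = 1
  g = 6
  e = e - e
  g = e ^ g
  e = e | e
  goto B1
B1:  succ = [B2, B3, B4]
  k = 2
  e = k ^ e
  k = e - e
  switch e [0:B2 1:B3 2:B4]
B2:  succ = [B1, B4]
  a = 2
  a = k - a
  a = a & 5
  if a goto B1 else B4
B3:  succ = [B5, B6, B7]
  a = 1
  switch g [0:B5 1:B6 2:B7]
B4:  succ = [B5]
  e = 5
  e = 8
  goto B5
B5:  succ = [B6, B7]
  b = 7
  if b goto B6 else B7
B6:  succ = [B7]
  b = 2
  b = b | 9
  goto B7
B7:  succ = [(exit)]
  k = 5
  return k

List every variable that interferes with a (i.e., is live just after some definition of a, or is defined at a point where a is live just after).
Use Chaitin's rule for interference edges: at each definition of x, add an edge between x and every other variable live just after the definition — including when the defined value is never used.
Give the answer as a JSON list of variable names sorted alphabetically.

Answer: ["e", "g", "k"]

Analysis:
Block summaries:
  B0: {e,g} / ∅
  B1: {e,k} / {e}
  B2: {a} / {k}
  B3: {a} / {g}
  B4: {e} / ∅
  B5: {b} / ∅
  B6: {b} / ∅
  B7: {k} / ∅

Live sets:
  B0 li=∅ lo={e,g}
  B1 li={e,g} lo={e,g,k}
  B2 li={e,g,k} lo={e,g}
  B3 li={g} lo=∅
  B4 li=∅ lo=∅
  B5 li=∅ lo=∅
  B6 li=∅ lo=∅
  B7 li=∅ lo=∅

Conflict graph:
  a↔{e,g,k}
  b↔∅
  e↔{a,g,k}
  g↔{a,e,k}
  k↔{a,e,g}

N(a) = ["e", "g", "k"]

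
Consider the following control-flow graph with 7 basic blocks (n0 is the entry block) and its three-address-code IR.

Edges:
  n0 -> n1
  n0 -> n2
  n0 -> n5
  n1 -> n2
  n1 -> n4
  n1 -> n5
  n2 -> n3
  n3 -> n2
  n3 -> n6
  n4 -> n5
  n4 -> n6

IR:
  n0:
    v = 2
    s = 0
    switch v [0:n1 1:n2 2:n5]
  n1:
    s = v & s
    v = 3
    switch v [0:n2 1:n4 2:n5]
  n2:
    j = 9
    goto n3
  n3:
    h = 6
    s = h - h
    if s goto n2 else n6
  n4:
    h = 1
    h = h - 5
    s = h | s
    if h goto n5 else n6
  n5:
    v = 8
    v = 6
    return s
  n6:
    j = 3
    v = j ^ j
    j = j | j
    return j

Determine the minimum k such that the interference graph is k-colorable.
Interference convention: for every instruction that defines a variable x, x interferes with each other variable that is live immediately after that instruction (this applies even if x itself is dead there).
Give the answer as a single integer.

def/use:
  n0: {s,v} / ∅
  n1: {s,v} / {s,v}
  n2: {j} / ∅
  n3: {h,s} / ∅
  n4: {h,s} / {s}
  n5: {v} / {s}
  n6: {j,v} / ∅

Backward fixpoint:
  n0 li=∅ lo={s,v}
  n1 li={s,v} lo={s}
  n2 li=∅ lo=∅
  n3 li=∅ lo=∅
  n4 li={s} lo={s}
  n5 li={s} lo=∅
  n6 li=∅ lo=∅

Interfere edges:
  h: {s}
  j: {v}
  s: {h,v}
  v: {j,s}

Colouring:
  clique {h,s} ⇒ need ≥ 2
  assign h→c1 j→c0 s→c0 v→c1 — no edge inside a register ⇒ χ ≤ 2
  χ = 2

Answer: 2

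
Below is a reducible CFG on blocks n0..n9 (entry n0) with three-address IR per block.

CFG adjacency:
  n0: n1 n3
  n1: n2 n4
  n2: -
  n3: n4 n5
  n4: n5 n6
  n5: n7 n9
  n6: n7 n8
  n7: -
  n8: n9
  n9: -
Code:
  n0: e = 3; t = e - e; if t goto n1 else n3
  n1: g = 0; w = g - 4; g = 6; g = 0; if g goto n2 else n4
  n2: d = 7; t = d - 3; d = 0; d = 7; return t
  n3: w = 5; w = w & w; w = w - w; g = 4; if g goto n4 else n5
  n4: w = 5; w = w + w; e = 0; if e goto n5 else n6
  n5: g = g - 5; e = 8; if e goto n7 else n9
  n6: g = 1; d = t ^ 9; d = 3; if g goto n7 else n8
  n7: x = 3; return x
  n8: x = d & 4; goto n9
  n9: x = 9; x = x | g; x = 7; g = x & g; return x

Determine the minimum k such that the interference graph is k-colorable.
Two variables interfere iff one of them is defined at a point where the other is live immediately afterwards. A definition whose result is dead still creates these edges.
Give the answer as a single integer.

Answer: 3

Derivation:
def/use:
  n0: def={e,t} ue=∅
  n1: def={g,w} ue=∅
  n2: def={d,t} ue=∅
  n3: def={g,w} ue=∅
  n4: def={e,w} ue=∅
  n5: def={e,g} ue={g}
  n6: def={d,g} ue={t}
  n7: def={x} ue=∅
  n8: def={x} ue={d}
  n9: def={g,x} ue={g}

Live sets:
  n0: in=∅ out={t}
  n1: in={t} out={g,t}
  n2: in=∅ out=∅
  n3: in={t} out={g,t}
  n4: in={g,t} out={g,t}
  n5: in={g} out={g}
  n6: in={t} out={d,g}
  n7: in=∅ out=∅
  n8: in={d,g} out={g}
  n9: in={g} out=∅

Conflict graph:
  d — {g,t}
  e — {g,t}
  g — {d,e,t,w,x}
  t — {d,e,g,w}
  w — {g,t}
  x — {g}

Chromatic number:
  {d,g,t} pairwise interfere (3-clique) ⇒ χ ≥ 3
  3-colouring: R0={g}  R1={t,x}  R2={d,e,w}
  χ = 3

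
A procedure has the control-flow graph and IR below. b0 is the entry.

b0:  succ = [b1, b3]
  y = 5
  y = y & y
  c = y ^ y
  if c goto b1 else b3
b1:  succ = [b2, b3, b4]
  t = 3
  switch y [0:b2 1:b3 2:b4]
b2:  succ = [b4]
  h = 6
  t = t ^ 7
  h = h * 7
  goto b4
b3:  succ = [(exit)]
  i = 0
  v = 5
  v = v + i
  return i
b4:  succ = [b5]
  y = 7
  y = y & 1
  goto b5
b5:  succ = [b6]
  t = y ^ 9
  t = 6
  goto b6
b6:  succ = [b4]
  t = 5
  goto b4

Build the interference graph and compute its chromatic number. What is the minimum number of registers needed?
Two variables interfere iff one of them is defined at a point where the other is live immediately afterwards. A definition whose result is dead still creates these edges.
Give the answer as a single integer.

Answer: 2

Working:
Per-block:
  b0: def={c,y} ue=∅
  b1: def={t} ue={y}
  b2: def={h,t} ue={t}
  b3: def={i,v} ue=∅
  b4: def={y} ue=∅
  b5: def={t} ue={y}
  b6: def={t} ue=∅

Live sets:
  live b0: ∅→{y}
  live b1: {y}→{t}
  live b2: {t}→∅
  live b3: ∅→∅
  live b4: ∅→{y}
  live b5: {y}→∅
  live b6: ∅→∅

Conflict graph:
  c — {y}
  h — {t}
  i — {v}
  t — {h,y}
  v — {i}
  y — {c,t}

Registers:
  clique {c,y} ⇒ need ≥ 2
  assign c→R0 h→R1 i→R0 t→R0 v→R1 y→R1 — no edge inside a register ⇒ χ ≤ 2
  χ = 2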